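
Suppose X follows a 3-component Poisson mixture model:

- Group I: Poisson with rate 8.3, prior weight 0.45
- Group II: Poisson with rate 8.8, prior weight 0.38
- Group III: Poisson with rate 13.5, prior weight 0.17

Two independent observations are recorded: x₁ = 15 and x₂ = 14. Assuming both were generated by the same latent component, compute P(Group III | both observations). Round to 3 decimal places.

P(component k | x) = π_k·f_k(x) / marginal(x), where marginal(x) = Σ_j π_j·f_j(x).
Since both observations come from the same component, the likelihood for component k is f_k(x₁)·f_k(x₂).
  p_I = [0.0116152] × [0.0209914] = 0.000243819
  p_II = [0.0169414] × [0.0288774] = 0.000489223
  p_III = [0.0945217] × [0.105024] = 0.00992705
Weight by the priors:
  π_I·p_I = 0.45 × 0.000243819 = 0.000109719
  π_II·p_II = 0.38 × 0.000489223 = 0.000185905
  π_III·p_III = 0.17 × 0.00992705 = 0.0016876
Normaliser: 0.000109719 + 0.000185905 + 0.0016876 = 0.00198322
Responsibility of Group III: 0.0016876 / 0.00198322 ≈ 0.851

0.851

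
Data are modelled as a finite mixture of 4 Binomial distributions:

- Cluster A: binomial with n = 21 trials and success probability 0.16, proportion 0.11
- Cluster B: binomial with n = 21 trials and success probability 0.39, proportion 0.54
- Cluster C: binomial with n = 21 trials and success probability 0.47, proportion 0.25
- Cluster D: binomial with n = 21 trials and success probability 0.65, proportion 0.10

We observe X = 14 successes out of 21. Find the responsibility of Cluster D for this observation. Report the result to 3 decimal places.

Apply Bayes' rule: the posterior for each component is proportional to its prior times its likelihood at x.
Binomial probabilities:
  L_A = 2.47252e-07
  L_B = 0.00688206
  L_C = 0.0350595
  L_D = 0.179791
Multiply by the mixture weights:
  π_A·L_A = 0.11 × 2.47252e-07 = 2.71977e-08
  π_B·L_B = 0.54 × 0.00688206 = 0.00371631
  π_C·L_C = 0.25 × 0.0350595 = 0.00876488
  π_D·L_D = 0.10 × 0.179791 = 0.0179791
Evidence: 2.71977e-08 + 0.00371631 + 0.00876488 + 0.0179791 = 0.0304603
Responsibility of Cluster D: 0.0179791 / 0.0304603 ≈ 0.590

0.590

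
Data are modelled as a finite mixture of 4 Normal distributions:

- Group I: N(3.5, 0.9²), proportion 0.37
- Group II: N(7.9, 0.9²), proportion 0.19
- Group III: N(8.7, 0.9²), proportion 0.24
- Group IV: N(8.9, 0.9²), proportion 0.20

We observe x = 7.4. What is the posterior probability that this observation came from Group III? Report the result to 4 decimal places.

0.2844

By Bayes' theorem, P(k | x) = w_k f_k(x) / Σ_j w_j f_j(x).
Normal densities:
  p_I = 3.70787e-05
  p_II = 0.37988
  p_III = 0.156173
  p_IV = 0.11053
Multiply by the mixture weights:
  w_I·p_I = 0.37 × 3.70787e-05 = 1.37191e-05
  w_II·p_II = 0.19 × 0.37988 = 0.0721773
  w_III·p_III = 0.24 × 0.156173 = 0.0374816
  w_IV·p_IV = 0.20 × 0.11053 = 0.022106
Evidence: 1.37191e-05 + 0.0721773 + 0.0374816 + 0.022106 = 0.131779
Responsibility of Group III: 0.0374816 / 0.131779 ≈ 0.2844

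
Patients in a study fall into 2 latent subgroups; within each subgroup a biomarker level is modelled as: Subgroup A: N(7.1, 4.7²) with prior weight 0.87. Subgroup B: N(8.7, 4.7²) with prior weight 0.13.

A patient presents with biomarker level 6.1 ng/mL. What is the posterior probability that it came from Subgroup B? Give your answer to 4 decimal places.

Apply Bayes' rule: the posterior for each component is proportional to its prior times its likelihood at x.
Evaluate each component's likelihood at the observed value:
  f_A = (1/(4.7·√(2π)))·exp(−(6.1−7.1)²/(2·4.7²)) = 0.084881·exp(-0.02263) = 0.0829817
  f_B = (1/(4.7·√(2π)))·exp(−(6.1−8.7)²/(2·4.7²)) = 0.084881·exp(-0.15301) = 0.0728384
Weight by the priors:
  π_A·f_A = 0.87 × 0.0829817 = 0.072194
  π_B·f_B = 0.13 × 0.0728384 = 0.009469
Normaliser: 0.072194 + 0.009469 = 0.081663
P(Subgroup B | 6.1 ng/mL) = 0.009469 / 0.081663 ≈ 0.1160

0.1160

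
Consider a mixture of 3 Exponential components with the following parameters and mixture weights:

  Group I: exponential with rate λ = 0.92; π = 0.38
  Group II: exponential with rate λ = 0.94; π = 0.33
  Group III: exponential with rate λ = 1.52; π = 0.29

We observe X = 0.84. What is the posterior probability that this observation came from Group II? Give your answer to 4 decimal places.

The responsibility of component k is P(Z=k) f_k(x) divided by Σ_j P(Z=j) f_j(x).
Exponential densities:
  f_I = 0.424781
  f_II = 0.426785
  f_III = 0.423971
Prior × likelihood for each component:
  P(Z=I)·f_I = 0.38 × 0.424781 = 0.161417
  P(Z=II)·f_II = 0.33 × 0.426785 = 0.140839
  P(Z=III)·f_III = 0.29 × 0.423971 = 0.122952
Marginal: 0.161417 + 0.140839 + 0.122952 = 0.425207
P(Group II | the observation) = 0.140839 / 0.425207 ≈ 0.3312

0.3312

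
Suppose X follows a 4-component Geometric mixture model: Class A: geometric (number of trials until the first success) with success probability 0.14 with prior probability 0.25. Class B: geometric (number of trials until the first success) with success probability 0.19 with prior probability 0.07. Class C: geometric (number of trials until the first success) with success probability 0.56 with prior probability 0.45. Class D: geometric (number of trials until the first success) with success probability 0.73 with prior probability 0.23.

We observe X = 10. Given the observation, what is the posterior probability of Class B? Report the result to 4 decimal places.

0.1789

The responsibility of component k is P(Z=k) f_k(x) divided by Σ_j P(Z=j) f_j(x).
Geometric probabilities:
  f_A = 0.0360258
  f_B = 0.028518
  f_C = 0.000346148
  f_D = 5.56669e-06
Unnormalised posteriors:
  P(Z=A)·f_A = 0.25 × 0.0360258 = 0.00900646
  P(Z=B)·f_B = 0.07 × 0.028518 = 0.00199626
  P(Z=C)·f_C = 0.45 × 0.000346148 = 0.000155767
  P(Z=D)·f_D = 0.23 × 5.56669e-06 = 1.28034e-06
Evidence: 0.00900646 + 0.00199626 + 0.000155767 + 1.28034e-06 = 0.0111598
Responsibility of Class B: 0.00199626 / 0.0111598 ≈ 0.1789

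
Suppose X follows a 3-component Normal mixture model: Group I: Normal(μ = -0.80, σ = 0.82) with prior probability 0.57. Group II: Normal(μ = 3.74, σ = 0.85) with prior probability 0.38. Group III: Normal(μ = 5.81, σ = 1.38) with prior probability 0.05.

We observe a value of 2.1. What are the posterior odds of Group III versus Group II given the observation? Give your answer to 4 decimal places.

0.0140

Posterior odds = (P(Z=i) f_i(x)) / (P(Z=j) f_j(x)); the normalising sum cancels.
Component likelihoods at x = 2.1:
  p_I = (1/(0.82·√(2π)))·exp(−(2.1−-0.80)²/(2·0.82²)) = 0.486515·exp(-6.25372) = 0.000935709
  p_II = (1/(0.85·√(2π)))·exp(−(2.1−3.74)²/(2·0.85²)) = 0.469344·exp(-1.86131) = 0.072968
  p_III = (1/(1.38·√(2π)))·exp(−(2.1−5.81)²/(2·1.38²)) = 0.289089·exp(-3.61376) = 0.00779101
Posterior odds = (P(Z=III)·p_III) / (P(Z=II)·p_II) = (0.05·0.00779101) / (0.38·0.072968) = 0.00038955 / 0.0277278 ≈ 0.0140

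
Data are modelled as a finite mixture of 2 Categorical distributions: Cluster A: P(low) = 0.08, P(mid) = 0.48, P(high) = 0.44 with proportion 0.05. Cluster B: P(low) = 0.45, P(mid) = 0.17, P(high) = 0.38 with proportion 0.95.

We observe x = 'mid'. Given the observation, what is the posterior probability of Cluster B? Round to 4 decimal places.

0.8706

Apply Bayes' rule: the posterior for each component is proportional to its prior times its likelihood at x.
Evaluate each component's likelihood at the observed value:
  f_A = 0.48
  f_B = 0.17
Weight by the priors:
  P(Z=A)·f_A = 0.05 × 0.48 = 0.024
  P(Z=B)·f_B = 0.95 × 0.17 = 0.1615
Sum: 0.024 + 0.1615 = 0.1855
So the posterior for Cluster B is 0.1615 / 0.1855 ≈ 0.8706.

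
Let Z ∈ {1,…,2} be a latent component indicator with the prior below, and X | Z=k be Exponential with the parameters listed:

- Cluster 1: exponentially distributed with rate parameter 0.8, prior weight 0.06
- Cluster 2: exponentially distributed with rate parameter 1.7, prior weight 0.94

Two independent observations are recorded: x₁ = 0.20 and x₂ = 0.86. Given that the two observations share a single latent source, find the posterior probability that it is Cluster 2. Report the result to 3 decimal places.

Apply Bayes' rule: the posterior for each component is proportional to its prior times its likelihood at x.
Since both observations come from the same component, the likelihood for component k is f_k(x₁)·f_k(x₂).
  f_1 = [0.8·e^(−0.8·0.20) = 0.8·e^(−0.1600) = 0.681715] × [0.402064] = 0.274093
  f_2 = [1.7·e^(−1.7·0.20) = 1.7·e^(−0.3400) = 1.21001] × [0.394013] = 0.476759
Unnormalised posteriors:
  w_1·f_1 = 0.06 × 0.274093 = 0.0164456
  w_2·f_2 = 0.94 × 0.476759 = 0.448154
Normaliser: 0.0164456 + 0.448154 = 0.464599
P(Cluster 2 | data) = 0.448154 / 0.464599 ≈ 0.965

0.965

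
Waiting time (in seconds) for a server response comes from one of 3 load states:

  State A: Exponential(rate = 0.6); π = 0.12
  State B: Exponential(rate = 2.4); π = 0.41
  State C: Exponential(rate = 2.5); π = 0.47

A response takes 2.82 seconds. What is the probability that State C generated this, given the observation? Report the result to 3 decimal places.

0.066

The responsibility of component k is π_k f_k(x) divided by Σ_j π_j f_j(x).
Exponential densities:
  L_A = 0.6·e^(−0.6·2.82) = 0.6·e^(−1.6920) = 0.110491
  L_B = 2.4·e^(−2.4·2.82) = 2.4·e^(−6.7680) = 0.00275998
  L_C = 2.5·e^(−2.5·2.82) = 2.5·e^(−7.0500) = 0.00216852
Weight by the priors:
  π_A·L_A = 0.12 × 0.110491 = 0.0132589
  π_B·L_B = 0.41 × 0.00275998 = 0.00113159
  π_C·L_C = 0.47 × 0.00216852 = 0.00101921
Normaliser: 0.0132589 + 0.00113159 + 0.00101921 = 0.0154097
P(State C | the observation) = 0.00101921 / 0.0154097 ≈ 0.066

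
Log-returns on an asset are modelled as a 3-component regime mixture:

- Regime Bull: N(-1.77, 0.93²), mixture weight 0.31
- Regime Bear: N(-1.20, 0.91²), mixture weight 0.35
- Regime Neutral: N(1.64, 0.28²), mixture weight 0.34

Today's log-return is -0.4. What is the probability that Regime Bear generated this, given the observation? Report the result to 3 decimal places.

0.699

P(component k | x) = π_k·f_k(x) / marginal(x), where marginal(x) = Σ_j π_j·f_j(x).
Component likelihoods at x = -0.4:
  f_Bull = 0.144944
  f_Bear = 0.297883
  f_Neutral = 4.2386e-12
Weight by the priors:
  π_Bull·f_Bull = 0.31 × 0.144944 = 0.0449327
  π_Bear·f_Bear = 0.35 × 0.297883 = 0.104259
  π_Neutral·f_Neutral = 0.34 × 4.2386e-12 = 1.44112e-12
Denominator: 0.0449327 + 0.104259 + 1.44112e-12 = 0.149192
Responsibility of Regime Bear: 0.104259 / 0.149192 ≈ 0.699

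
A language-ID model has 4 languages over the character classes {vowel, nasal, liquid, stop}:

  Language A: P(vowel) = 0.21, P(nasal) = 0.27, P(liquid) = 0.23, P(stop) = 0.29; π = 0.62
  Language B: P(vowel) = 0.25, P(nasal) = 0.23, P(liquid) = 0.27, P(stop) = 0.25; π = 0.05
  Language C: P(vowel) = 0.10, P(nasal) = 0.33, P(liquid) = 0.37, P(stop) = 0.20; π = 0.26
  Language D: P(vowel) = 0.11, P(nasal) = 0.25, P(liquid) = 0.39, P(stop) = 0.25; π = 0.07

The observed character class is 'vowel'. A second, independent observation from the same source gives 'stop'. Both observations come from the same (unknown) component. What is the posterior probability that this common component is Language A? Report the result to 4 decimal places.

0.7865

Apply Bayes' rule: the posterior for each component is proportional to its prior times its likelihood at x.
Since both observations come from the same component, the likelihood for component k is f_k(x₁)·f_k(x₂).
  p_A = [0.21] × [0.29] = 0.0609
  p_B = [0.25] × [0.25] = 0.0625
  p_C = [0.1] × [0.2] = 0.02
  p_D = [0.11] × [0.25] = 0.0275
Multiply by the mixture weights:
  π_A·p_A = 0.62 × 0.0609 = 0.037758
  π_B·p_B = 0.05 × 0.0625 = 0.003125
  π_C·p_C = 0.26 × 0.02 = 0.0052
  π_D·p_D = 0.07 × 0.0275 = 0.001925
Marginal: 0.037758 + 0.003125 + 0.0052 + 0.001925 = 0.048008
Responsibility of Language A: 0.037758 / 0.048008 ≈ 0.7865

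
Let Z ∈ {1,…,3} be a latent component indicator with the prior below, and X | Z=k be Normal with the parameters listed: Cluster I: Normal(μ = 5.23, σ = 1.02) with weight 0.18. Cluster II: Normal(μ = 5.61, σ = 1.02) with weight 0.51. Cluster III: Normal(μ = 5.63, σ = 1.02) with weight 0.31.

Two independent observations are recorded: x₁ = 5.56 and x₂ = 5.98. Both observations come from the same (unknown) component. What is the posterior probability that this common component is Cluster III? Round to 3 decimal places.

By Bayes' theorem, P(k | x) = π_k f_k(x) / Σ_j π_j f_j(x).
Since both observations come from the same component, the likelihood for component k is f_k(x₁)·f_k(x₂).
  L_I = [0.371177] × [0.298475] = 0.110787
  L_II = [0.39065] × [0.366216] = 0.143062
  L_III = [0.3902] × [0.368759] = 0.14389
Prior × likelihood for each component:
  π_I·L_I = 0.18 × 0.110787 = 0.0199416
  π_II·L_II = 0.51 × 0.143062 = 0.0729617
  π_III·L_III = 0.31 × 0.14389 = 0.0446058
Denominator: 0.0199416 + 0.0729617 + 0.0446058 = 0.137509
P(Cluster III | x₁,x₂) ≈ 0.324

0.324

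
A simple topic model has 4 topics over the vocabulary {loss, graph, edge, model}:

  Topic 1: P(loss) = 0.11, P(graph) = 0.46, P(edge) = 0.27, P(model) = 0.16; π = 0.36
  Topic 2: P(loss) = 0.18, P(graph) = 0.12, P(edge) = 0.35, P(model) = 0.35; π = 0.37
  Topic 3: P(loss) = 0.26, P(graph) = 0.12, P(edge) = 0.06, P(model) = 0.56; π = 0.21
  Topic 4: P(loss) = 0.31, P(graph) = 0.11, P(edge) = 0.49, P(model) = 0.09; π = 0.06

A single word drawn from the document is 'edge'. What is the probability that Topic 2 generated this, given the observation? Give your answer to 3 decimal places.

0.482

By Bayes' theorem, P(k | x) = π_k f_k(x) / Σ_j π_j f_j(x).
Evaluate each component's likelihood at the observed value:
  p_1 = P(edge | comp) = 0.27
  p_2 = P(edge | comp) = 0.35
  p_3 = P(edge | comp) = 0.06
  p_4 = P(edge | comp) = 0.49
Multiply by the mixture weights:
  π_1·p_1 = 0.36 × 0.27 = 0.0972
  π_2·p_2 = 0.37 × 0.35 = 0.1295
  π_3·p_3 = 0.21 × 0.06 = 0.0126
  π_4·p_4 = 0.06 × 0.49 = 0.0294
Evidence: 0.0972 + 0.1295 + 0.0126 + 0.0294 = 0.2687
P(Topic 2 | x) = 0.1295 / 0.2687 ≈ 0.482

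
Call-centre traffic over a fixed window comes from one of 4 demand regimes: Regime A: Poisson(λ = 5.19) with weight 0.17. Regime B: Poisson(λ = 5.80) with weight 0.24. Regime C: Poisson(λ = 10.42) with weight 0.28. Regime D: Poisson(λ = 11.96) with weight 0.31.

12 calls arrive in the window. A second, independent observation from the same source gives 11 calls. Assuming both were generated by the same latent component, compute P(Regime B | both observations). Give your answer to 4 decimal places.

P(component k | x) = π_k·f_k(x) / marginal(x), where marginal(x) = Σ_j π_j·f_j(x).
Since both observations come from the same component, the likelihood for component k is f_k(x₁)·f_k(x₂).
  L_A = [0.00444307] × [0.010273] = 4.56436e-05
  L_B = [0.0091599] × [0.0189515] = 0.000173594
  L_C = [0.10203] × [0.117501] = 0.0119886
  L_D = [0.11436] × [0.114743] = 0.013122
Prior × likelihood for each component:
  π_A·L_A = 0.17 × 4.56436e-05 = 7.75941e-06
  π_B·L_B = 0.24 × 0.000173594 = 4.16626e-05
  π_C·L_C = 0.28 × 0.0119886 = 0.0033568
  π_D·L_D = 0.31 × 0.013122 = 0.00406782
Normaliser: 7.75941e-06 + 4.16626e-05 + 0.0033568 + 0.00406782 = 0.00747405
So the posterior for Regime B is 4.16626e-05 / 0.00747405 ≈ 0.0056.

0.0056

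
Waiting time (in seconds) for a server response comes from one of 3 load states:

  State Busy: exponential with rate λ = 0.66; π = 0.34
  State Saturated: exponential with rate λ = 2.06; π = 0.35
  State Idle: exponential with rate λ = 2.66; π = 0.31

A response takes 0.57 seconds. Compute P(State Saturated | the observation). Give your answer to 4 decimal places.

By Bayes' theorem, P(k | x) = w_k f_k(x) / Σ_j w_j f_j(x).
Component likelihoods at x = 0.57 seconds:
  f_Busy = 0.66·e^(−0.66·0.57) = 0.66·e^(−0.3762) = 0.453067
  f_Saturated = 2.06·e^(−2.06·0.57) = 2.06·e^(−1.1742) = 0.636676
  f_Idle = 2.66·e^(−2.66·0.57) = 2.66·e^(−1.5162) = 0.583989
Unnormalised posteriors:
  w_Busy·f_Busy = 0.34 × 0.453067 = 0.154043
  w_Saturated·f_Saturated = 0.35 × 0.636676 = 0.222837
  w_Idle·f_Idle = 0.31 × 0.583989 = 0.181036
Normaliser: 0.154043 + 0.222837 + 0.181036 = 0.557916
P(State Saturated | x) ≈ 0.3994

0.3994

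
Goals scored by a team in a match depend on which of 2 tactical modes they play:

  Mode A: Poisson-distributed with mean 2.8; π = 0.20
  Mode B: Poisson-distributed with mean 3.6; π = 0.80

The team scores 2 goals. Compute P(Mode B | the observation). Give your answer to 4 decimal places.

0.7482

By Bayes' theorem, P(k | x) = π_k f_k(x) / Σ_j π_j f_j(x).
Component likelihoods at x = 2 goals:
  p_A = e^(−2.8)·2.8^2/2! = 0.238375
  p_B = e^(−3.6)·3.6^2/2! = 0.177058
Weight by the priors:
  π_A·p_A = 0.20 × 0.238375 = 0.0476751
  π_B·p_B = 0.80 × 0.177058 = 0.141646
Evidence: 0.0476751 + 0.141646 = 0.189321
So the posterior for Mode B is 0.141646 / 0.189321 ≈ 0.7482.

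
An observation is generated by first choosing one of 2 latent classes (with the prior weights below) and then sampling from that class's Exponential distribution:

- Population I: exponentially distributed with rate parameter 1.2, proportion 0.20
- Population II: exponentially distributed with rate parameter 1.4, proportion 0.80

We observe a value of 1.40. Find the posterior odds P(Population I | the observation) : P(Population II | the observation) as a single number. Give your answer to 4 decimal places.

Only the two components matter; the odds are (π_i f_i(x)) / (π_j f_j(x)).
Component likelihoods at x = 1.40:
  L_I = 1.2·e^(−1.2·1.40) = 1.2·e^(−1.6800) = 0.223649
  L_II = 1.4·e^(−1.4·1.40) = 1.4·e^(−1.9600) = 0.197202
0.0447298 / 0.157761 ≈ 0.2835

0.2835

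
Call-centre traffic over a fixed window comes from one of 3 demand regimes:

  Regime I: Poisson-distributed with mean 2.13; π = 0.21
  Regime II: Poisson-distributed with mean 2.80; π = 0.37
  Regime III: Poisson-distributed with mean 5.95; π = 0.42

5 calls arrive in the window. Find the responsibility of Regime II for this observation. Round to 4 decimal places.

Apply Bayes' rule: the posterior for each component is proportional to its prior times its likelihood at x.
Poisson probabilities:
  f_I = e^(−2.13)·2.13^5/5! = 0.043418
  f_II = e^(−2.80)·2.80^5/5! = 0.0872136
  f_III = e^(−5.95)·5.95^5/5! = 0.161939
Unnormalised posteriors:
  π_I·f_I = 0.21 × 0.043418 = 0.00911777
  π_II·f_II = 0.37 × 0.0872136 = 0.032269
  π_III·f_III = 0.42 × 0.161939 = 0.0680144
Evidence: 0.00911777 + 0.032269 + 0.0680144 = 0.109401
P(Regime II | 5 calls) = 0.032269 / 0.109401 ≈ 0.2950

0.2950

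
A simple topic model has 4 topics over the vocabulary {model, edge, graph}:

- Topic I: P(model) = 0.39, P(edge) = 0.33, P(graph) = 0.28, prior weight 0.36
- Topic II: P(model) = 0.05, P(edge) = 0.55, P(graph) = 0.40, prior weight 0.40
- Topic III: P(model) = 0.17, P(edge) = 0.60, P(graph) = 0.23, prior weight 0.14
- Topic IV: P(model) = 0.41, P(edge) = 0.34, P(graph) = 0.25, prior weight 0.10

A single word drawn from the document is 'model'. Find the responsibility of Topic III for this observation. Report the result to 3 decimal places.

0.106

By Bayes' theorem, P(k | x) = π_k f_k(x) / Σ_j π_j f_j(x).
Component likelihoods at x = 'model':
  f_I = 0.39
  f_II = 0.05
  f_III = 0.17
  f_IV = 0.41
Multiply by the mixture weights:
  π_I·f_I = 0.36 × 0.39 = 0.1404
  π_II·f_II = 0.40 × 0.05 = 0.02
  π_III·f_III = 0.14 × 0.17 = 0.0238
  π_IV·f_IV = 0.10 × 0.41 = 0.041
Normaliser: 0.1404 + 0.02 + 0.0238 + 0.041 = 0.2252
P(Topic III | the observation) = 0.0238 / 0.2252 ≈ 0.106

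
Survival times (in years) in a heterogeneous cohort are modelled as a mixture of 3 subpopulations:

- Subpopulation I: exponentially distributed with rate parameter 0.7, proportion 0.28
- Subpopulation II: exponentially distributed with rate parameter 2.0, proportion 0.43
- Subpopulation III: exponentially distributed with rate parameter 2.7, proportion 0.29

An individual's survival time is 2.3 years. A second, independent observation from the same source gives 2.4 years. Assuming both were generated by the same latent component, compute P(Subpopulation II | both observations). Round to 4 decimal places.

0.0271

P(component k | x) = π_k·f_k(x) / marginal(x), where marginal(x) = Σ_j π_j·f_j(x).
Since both observations come from the same component, the likelihood for component k is f_k(x₁)·f_k(x₂).
  p_I = [0.139921] × [0.130462] = 0.0182544
  p_II = [0.0201037] × [0.0164595] = 0.000330896
  p_III = [0.00542494] × [0.00414129] = 2.24662e-05
Multiply by the mixture weights:
  π_I·p_I = 0.28 × 0.0182544 = 0.00511123
  π_II·p_II = 0.43 × 0.000330896 = 0.000142285
  π_III·p_III = 0.29 × 2.24662e-05 = 6.51521e-06
Evidence: 0.00511123 + 0.000142285 + 6.51521e-06 = 0.00526003
P(Subpopulation II | x₁,x₂) = 0.000142285 / 0.00526003 ≈ 0.0271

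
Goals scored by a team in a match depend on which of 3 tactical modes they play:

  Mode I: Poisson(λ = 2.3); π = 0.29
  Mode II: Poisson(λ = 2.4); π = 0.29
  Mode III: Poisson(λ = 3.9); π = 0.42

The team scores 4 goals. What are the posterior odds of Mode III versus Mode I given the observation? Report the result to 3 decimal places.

Only the two components matter; the odds are (w_i f_i(x)) / (w_j f_j(x)).
Evaluate each component's likelihood at the observed value:
  f_I = 0.116902
  f_II = 0.125408
  f_III = 0.195119
Odds = (0.42/0.29) × (0.195119/0.116902) = 1.44828 × 1.66908 ≈ 2.417

2.417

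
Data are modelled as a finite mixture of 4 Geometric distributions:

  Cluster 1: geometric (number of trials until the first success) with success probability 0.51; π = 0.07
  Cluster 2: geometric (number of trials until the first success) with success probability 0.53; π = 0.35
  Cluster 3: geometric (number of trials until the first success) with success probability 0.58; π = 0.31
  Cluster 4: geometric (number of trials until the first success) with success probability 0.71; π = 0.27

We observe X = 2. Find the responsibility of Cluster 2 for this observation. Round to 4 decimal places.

Posterior ∝ prior × likelihood, so P(k | x) ∝ w_k f_k(x); normalise over all components.
Evaluate each component's likelihood at the observed value:
  p_1 = 0.2499
  p_2 = 0.2491
  p_3 = 0.2436
  p_4 = 0.2059
Prior × likelihood for each component:
  w_1·p_1 = 0.07 × 0.2499 = 0.017493
  w_2·p_2 = 0.35 × 0.2491 = 0.087185
  w_3·p_3 = 0.31 × 0.2436 = 0.075516
  w_4·p_4 = 0.27 × 0.2059 = 0.055593
Sum: 0.017493 + 0.087185 + 0.075516 + 0.055593 = 0.235787
Responsibility of Cluster 2: 0.087185 / 0.235787 ≈ 0.3698

0.3698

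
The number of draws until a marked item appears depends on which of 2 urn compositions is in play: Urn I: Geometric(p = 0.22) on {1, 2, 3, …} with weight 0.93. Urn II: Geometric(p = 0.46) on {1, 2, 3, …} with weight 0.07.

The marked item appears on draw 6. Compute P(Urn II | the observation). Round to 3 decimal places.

The responsibility of component k is π_k f_k(x) divided by Σ_j π_j f_j(x).
Component likelihoods at x = 6:
  L_I = 0.22·(1−0.22)^5 = 0.22·0.288717 = 0.0635178
  L_II = 0.46·(1−0.46)^5 = 0.46·0.0459165 = 0.0211216
Weight by the priors:
  π_I·L_I = 0.93 × 0.0635178 = 0.0590716
  π_II·L_II = 0.07 × 0.0211216 = 0.00147851
Evidence: 0.0590716 + 0.00147851 = 0.0605501
Responsibility of Urn II: 0.00147851 / 0.0605501 ≈ 0.024

0.024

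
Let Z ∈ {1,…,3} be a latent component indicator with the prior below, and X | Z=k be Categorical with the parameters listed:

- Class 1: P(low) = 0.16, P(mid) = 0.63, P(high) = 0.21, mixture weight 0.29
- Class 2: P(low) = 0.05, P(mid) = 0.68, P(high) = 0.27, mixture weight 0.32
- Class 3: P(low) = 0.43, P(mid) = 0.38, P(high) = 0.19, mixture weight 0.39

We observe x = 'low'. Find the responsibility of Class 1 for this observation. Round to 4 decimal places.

Posterior ∝ prior × likelihood, so P(k | x) ∝ π_k f_k(x); normalise over all components.
Component likelihoods at x = 'low':
  L_1 = 0.16
  L_2 = 0.05
  L_3 = 0.43
Weight by the priors:
  π_1·L_1 = 0.29 × 0.16 = 0.0464
  π_2·L_2 = 0.32 × 0.05 = 0.016
  π_3·L_3 = 0.39 × 0.43 = 0.1677
Normaliser: 0.0464 + 0.016 + 0.1677 = 0.2301
Responsibility of Class 1: 0.0464 / 0.2301 ≈ 0.2017

0.2017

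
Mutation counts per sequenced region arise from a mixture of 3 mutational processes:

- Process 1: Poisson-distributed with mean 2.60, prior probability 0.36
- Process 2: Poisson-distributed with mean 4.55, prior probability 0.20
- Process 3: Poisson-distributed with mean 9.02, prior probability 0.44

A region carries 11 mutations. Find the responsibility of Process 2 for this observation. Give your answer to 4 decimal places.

0.0209

The responsibility of component k is π_k f_k(x) divided by Σ_j π_j f_j(x).
Evaluate each component's likelihood at the observed value:
  L_1 = 6.82945e-05
  L_2 = 0.00458068
  L_3 = 0.0974496
Prior × likelihood for each component:
  π_1·L_1 = 0.36 × 6.82945e-05 = 2.4586e-05
  π_2·L_2 = 0.20 × 0.00458068 = 0.000916136
  π_3·L_3 = 0.44 × 0.0974496 = 0.0428778
Normaliser: 2.4586e-05 + 0.000916136 + 0.0428778 = 0.0438185
So the posterior for Process 2 is 0.000916136 / 0.0438185 ≈ 0.0209.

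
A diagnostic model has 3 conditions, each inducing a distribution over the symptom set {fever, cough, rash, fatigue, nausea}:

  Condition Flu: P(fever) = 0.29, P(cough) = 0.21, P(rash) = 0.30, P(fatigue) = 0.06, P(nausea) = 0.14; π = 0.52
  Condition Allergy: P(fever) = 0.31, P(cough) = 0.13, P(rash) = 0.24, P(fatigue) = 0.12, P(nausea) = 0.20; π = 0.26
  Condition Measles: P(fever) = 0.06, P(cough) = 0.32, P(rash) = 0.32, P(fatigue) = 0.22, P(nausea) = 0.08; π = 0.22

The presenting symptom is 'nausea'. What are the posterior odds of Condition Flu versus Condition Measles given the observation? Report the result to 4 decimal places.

Posterior odds = (π_i f_i(x)) / (π_j f_j(x)); the normalising sum cancels.
Categorical probabilities:
  p_Flu = 0.14
  p_Allergy = 0.2
  p_Measles = 0.08
Odds = (0.52/0.22) × (0.14/0.08) = 2.36364 × 1.75 ≈ 4.1364

4.1364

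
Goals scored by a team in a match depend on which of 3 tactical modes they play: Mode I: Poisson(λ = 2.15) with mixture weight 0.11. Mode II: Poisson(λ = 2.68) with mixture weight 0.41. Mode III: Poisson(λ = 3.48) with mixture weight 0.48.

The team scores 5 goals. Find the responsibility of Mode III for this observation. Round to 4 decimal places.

0.6278

The responsibility of component k is π_k f_k(x) divided by Σ_j π_j f_j(x).
Component likelihoods at x = 5 goals:
  p_I = e^(−2.15)·2.15^5/5! = 0.0445942
  p_II = e^(−2.68)·2.68^5/5! = 0.0789921
  p_III = e^(−3.48)·3.48^5/5! = 0.13103
Weight by the priors:
  π_I·p_I = 0.11 × 0.0445942 = 0.00490536
  π_II·p_II = 0.41 × 0.0789921 = 0.0323868
  π_III·p_III = 0.48 × 0.13103 = 0.0628943
Evidence: 0.00490536 + 0.0323868 + 0.0628943 = 0.100186
P(Mode III | x) = 0.0628943 / 0.100186 ≈ 0.6278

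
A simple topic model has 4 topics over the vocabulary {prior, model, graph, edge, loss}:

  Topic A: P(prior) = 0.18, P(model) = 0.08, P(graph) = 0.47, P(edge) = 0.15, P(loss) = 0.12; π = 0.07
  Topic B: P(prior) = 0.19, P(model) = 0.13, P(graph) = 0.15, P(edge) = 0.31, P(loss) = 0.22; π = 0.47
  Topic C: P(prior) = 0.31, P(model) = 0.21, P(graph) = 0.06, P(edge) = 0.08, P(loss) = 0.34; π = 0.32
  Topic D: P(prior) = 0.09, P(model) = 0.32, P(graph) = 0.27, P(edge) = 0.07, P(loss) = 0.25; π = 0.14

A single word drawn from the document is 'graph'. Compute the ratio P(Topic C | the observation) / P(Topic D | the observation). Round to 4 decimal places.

Since P(k|x) ∝ π_k f_k(x), the posterior odds are π_i f_i(x) / (π_j f_j(x)).
Categorical probabilities:
  p_A = 0.47
  p_B = 0.15
  p_C = 0.06
  p_D = 0.27
0.0192 / 0.0378 ≈ 0.5079

0.5079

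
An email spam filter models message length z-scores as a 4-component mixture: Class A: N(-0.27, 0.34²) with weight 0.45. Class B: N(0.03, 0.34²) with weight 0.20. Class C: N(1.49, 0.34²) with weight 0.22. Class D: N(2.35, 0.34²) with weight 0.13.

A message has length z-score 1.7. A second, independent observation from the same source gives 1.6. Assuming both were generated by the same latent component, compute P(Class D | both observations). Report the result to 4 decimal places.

0.0105

By Bayes' theorem, P(k | x) = π_k f_k(x) / Σ_j π_j f_j(x).
Since both observations come from the same component, the likelihood for component k is f_k(x₁)·f_k(x₂).
  f_A = [6.01738e-08] × [3.16758e-07] = 1.90605e-14
  f_B = [6.77111e-06] × [2.74962e-05] = 1.8618e-10
  f_C = [0.969599] × [1.11353] = 1.07968
  f_D = [0.188709] × [0.102994] = 0.0194358
Weight by the priors:
  π_A·f_A = 0.45 × 1.90605e-14 = 8.57723e-15
  π_B·f_B = 0.20 × 1.8618e-10 = 3.7236e-11
  π_C·f_C = 0.22 × 1.07968 = 0.237529
  π_D·f_D = 0.13 × 0.0194358 = 0.00252665
Sum: 8.57723e-15 + 3.7236e-11 + 0.237529 + 0.00252665 = 0.240056
P(Class D | data) ≈ 0.0105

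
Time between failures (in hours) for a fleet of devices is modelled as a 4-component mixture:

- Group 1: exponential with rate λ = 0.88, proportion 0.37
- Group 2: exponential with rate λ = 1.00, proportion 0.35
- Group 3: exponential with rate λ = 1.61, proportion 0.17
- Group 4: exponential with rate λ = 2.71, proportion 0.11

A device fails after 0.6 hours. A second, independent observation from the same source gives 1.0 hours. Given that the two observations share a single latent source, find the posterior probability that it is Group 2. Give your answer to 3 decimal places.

0.382

Posterior ∝ prior × likelihood, so P(k | x) ∝ P(Z=k) f_k(x); normalise over all components.
Since both observations come from the same component, the likelihood for component k is f_k(x₁)·f_k(x₂).
  f_1 = [0.88·e^(−0.88·0.6) = 0.88·e^(−0.5280) = 0.519009] × [0.365009] = 0.189443
  f_2 = [1.00·e^(−1.00·0.6) = 1.00·e^(−0.6000) = 0.548812] × [0.367879] = 0.201897
  f_3 = [1.61·e^(−1.61·0.6) = 1.61·e^(−0.9660) = 0.61277] × [0.321819] = 0.197201
  f_4 = [2.71·e^(−2.71·0.6) = 2.71·e^(−1.6260) = 0.533097] × [0.180315] = 0.0961253
Prior × likelihood for each component:
  P(Z=1)·f_1 = 0.37 × 0.189443 = 0.0700939
  P(Z=2)·f_2 = 0.35 × 0.201897 = 0.0706638
  P(Z=3)·f_3 = 0.17 × 0.197201 = 0.0335242
  P(Z=4)·f_4 = 0.11 × 0.0961253 = 0.0105738
Evidence: 0.0700939 + 0.0706638 + 0.0335242 + 0.0105738 = 0.184856
P(Group 2 | x₁, x₂) ≈ 0.382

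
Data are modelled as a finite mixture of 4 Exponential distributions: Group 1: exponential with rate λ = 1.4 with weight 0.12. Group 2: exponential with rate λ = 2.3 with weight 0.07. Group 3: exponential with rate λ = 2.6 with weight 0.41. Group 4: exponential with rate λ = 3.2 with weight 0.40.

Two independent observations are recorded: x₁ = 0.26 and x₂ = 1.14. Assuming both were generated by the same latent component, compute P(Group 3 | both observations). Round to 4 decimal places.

0.4354

P(component k | x) = P(Z=k)·f_k(x) / marginal(x), where marginal(x) = Σ_j P(Z=j)·f_j(x).
Since both observations come from the same component, the likelihood for component k is f_k(x₁)·f_k(x₂).
  p_1 = [1.4·e^(−1.4·0.26) = 1.4·e^(−0.3640) = 0.972848] × [0.283788] = 0.276083
  p_2 = [2.3·e^(−2.3·0.26) = 2.3·e^(−0.5980) = 1.26479] × [0.167112] = 0.211362
  p_3 = [2.6·e^(−2.6·0.26) = 2.6·e^(−0.6760) = 1.32248] × [0.134191] = 0.177466
  p_4 = [3.2·e^(−3.2·0.26) = 3.2·e^(−0.8320) = 1.39257] × [0.0833381] = 0.116054
Unnormalised posteriors:
  P(Z=1)·p_1 = 0.12 × 0.276083 = 0.0331299
  P(Z=2)·p_2 = 0.07 × 0.211362 = 0.0147954
  P(Z=3)·p_3 = 0.41 × 0.177466 = 0.072761
  P(Z=4)·p_4 = 0.40 × 0.116054 = 0.0464217
Normaliser: 0.0331299 + 0.0147954 + 0.072761 + 0.0464217 = 0.167108
P(Group 3 | x) = 0.072761 / 0.167108 ≈ 0.4354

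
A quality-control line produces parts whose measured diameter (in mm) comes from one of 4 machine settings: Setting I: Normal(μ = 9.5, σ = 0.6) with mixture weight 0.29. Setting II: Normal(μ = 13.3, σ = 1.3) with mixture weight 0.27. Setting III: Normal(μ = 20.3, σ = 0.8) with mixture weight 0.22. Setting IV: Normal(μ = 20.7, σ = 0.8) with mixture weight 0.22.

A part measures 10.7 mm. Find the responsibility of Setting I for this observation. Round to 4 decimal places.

0.6994

Posterior ∝ prior × likelihood, so P(k | x) ∝ w_k f_k(x); normalise over all components.
Normal densities:
  f_I = (1/(0.6·√(2π)))·exp(−(10.7−9.5)²/(2·0.6²)) = 0.664904·exp(-2.00000) = 0.0899849
  f_II = (1/(1.3·√(2π)))·exp(−(10.7−13.3)²/(2·1.3²)) = 0.306879·exp(-2.00000) = 0.0415315
  f_III = (1/(0.8·√(2π)))·exp(−(10.7−20.3)²/(2·0.8²)) = 0.498678·exp(-72.00000) = 2.68298e-32
  f_IV = (1/(0.8·√(2π)))·exp(−(10.7−20.7)²/(2·0.8²)) = 0.498678·exp(-78.12500) = 5.86899e-35
Multiply by the mixture weights:
  w_I·f_I = 0.29 × 0.0899849 = 0.0260956
  w_II·f_II = 0.27 × 0.0415315 = 0.0112135
  w_III·f_III = 0.22 × 2.68298e-32 = 5.90256e-33
  w_IV·f_IV = 0.22 × 5.86899e-35 = 1.29118e-35
Sum: 0.0260956 + 0.0112135 + 5.90256e-33 + 1.29118e-35 = 0.0373091
P(Setting I | data) ≈ 0.6994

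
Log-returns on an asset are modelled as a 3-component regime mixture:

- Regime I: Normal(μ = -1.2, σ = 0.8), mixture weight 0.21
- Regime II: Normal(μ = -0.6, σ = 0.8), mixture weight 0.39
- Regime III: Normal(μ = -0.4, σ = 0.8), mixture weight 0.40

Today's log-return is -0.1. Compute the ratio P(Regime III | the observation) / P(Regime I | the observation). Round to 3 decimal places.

Only the two components matter; the odds are (P(Z=i) f_i(x)) / (P(Z=j) f_j(x)).
Evaluate each component's likelihood at the observed value:
  f_I = 0.193765
  f_II = 0.410201
  f_III = 0.464819
Odds = (0.40/0.21) × (0.464819/0.193765) = 1.90476 × 2.39888 ≈ 4.569

4.569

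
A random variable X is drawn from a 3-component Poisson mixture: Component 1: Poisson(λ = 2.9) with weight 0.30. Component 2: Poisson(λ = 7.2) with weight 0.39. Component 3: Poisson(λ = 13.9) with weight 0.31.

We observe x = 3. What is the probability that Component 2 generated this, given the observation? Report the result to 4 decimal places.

By Bayes' theorem, P(k | x) = w_k f_k(x) / Σ_j w_j f_j(x).
Component likelihoods at x = 3:
  p_1 = 0.22366
  p_2 = 0.0464436
  p_3 = 0.000411339
Prior × likelihood for each component:
  w_1·p_1 = 0.30 × 0.22366 = 0.0670981
  w_2·p_2 = 0.39 × 0.0464436 = 0.018113
  w_3·p_3 = 0.31 × 0.000411339 = 0.000127515
Normaliser: 0.0670981 + 0.018113 + 0.000127515 = 0.0853386
Responsibility of Component 2: 0.018113 / 0.0853386 ≈ 0.2122

0.2122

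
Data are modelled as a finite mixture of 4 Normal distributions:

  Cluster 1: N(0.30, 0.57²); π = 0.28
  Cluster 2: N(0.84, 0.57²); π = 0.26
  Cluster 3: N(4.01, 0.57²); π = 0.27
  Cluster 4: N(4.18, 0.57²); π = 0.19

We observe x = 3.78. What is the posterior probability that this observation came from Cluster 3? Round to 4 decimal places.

By Bayes' theorem, P(k | x) = P(Z=k) f_k(x) / Σ_j P(Z=j) f_j(x).
Normal densities:
  p_1 = (1/(0.57·√(2π)))·exp(−(3.78−0.30)²/(2·0.57²)) = 0.699899·exp(-18.63712) = 5.63686e-09
  p_2 = (1/(0.57·√(2π)))·exp(−(3.78−0.84)²/(2·0.57²)) = 0.699899·exp(-13.30194) = 1.16971e-06
  p_3 = (1/(0.57·√(2π)))·exp(−(3.78−4.01)²/(2·0.57²)) = 0.699899·exp(-0.08141) = 0.645178
  p_4 = (1/(0.57·√(2π)))·exp(−(3.78−4.18)²/(2·0.57²)) = 0.699899·exp(-0.24623) = 0.547141
Multiply by the mixture weights:
  P(Z=1)·p_1 = 0.28 × 5.63686e-09 = 1.57832e-09
  P(Z=2)·p_2 = 0.26 × 1.16971e-06 = 3.04123e-07
  P(Z=3)·p_3 = 0.27 × 0.645178 = 0.174198
  P(Z=4)·p_4 = 0.19 × 0.547141 = 0.103957
Denominator: 1.57832e-09 + 3.04123e-07 + 0.174198 + 0.103957 = 0.278155
So the posterior for Cluster 3 is 0.174198 / 0.278155 ≈ 0.6263.

0.6263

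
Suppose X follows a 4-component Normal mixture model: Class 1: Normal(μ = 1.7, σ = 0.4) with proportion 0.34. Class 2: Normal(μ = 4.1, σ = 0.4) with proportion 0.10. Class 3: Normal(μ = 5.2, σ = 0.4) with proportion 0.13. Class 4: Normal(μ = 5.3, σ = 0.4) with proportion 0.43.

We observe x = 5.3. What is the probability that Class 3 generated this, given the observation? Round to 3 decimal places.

Apply Bayes' rule: the posterior for each component is proportional to its prior times its likelihood at x.
Normal densities:
  L_1 = (1/(0.4·√(2π)))·exp(−(5.3−1.7)²/(2·0.4²)) = 0.997356·exp(-40.50000) = 2.56994e-18
  L_2 = (1/(0.4·√(2π)))·exp(−(5.3−4.1)²/(2·0.4²)) = 0.997356·exp(-4.50000) = 0.0110796
  L_3 = (1/(0.4·√(2π)))·exp(−(5.3−5.2)²/(2·0.4²)) = 0.997356·exp(-0.03125) = 0.96667
  L_4 = (1/(0.4·√(2π)))·exp(−(5.3−5.3)²/(2·0.4²)) = 0.997356·exp(-0.00000) = 0.997356
Prior × likelihood for each component:
  w_1·L_1 = 0.34 × 2.56994e-18 = 8.73781e-19
  w_2·L_2 = 0.10 × 0.0110796 = 0.00110796
  w_3·L_3 = 0.13 × 0.96667 = 0.125667
  w_4·L_4 = 0.43 × 0.997356 = 0.428863
Normaliser: 8.73781e-19 + 0.00110796 + 0.125667 + 0.428863 = 0.555638
Responsibility of Class 3: 0.125667 / 0.555638 ≈ 0.226

0.226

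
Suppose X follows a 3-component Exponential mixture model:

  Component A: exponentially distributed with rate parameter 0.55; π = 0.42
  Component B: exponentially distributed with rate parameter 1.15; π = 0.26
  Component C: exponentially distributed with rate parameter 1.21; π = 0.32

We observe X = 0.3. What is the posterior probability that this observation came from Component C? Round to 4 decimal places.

Apply Bayes' rule: the posterior for each component is proportional to its prior times its likelihood at x.
Exponential densities:
  f_A = 0.55·e^(−0.55·0.3) = 0.55·e^(−0.1650) = 0.466342
  f_B = 1.15·e^(−1.15·0.3) = 1.15·e^(−0.3450) = 0.814453
  f_C = 1.21·e^(−1.21·0.3) = 1.21·e^(−0.3630) = 0.84166
Prior × likelihood for each component:
  P(Z=A)·f_A = 0.42 × 0.466342 = 0.195863
  P(Z=B)·f_B = 0.26 × 0.814453 = 0.211758
  P(Z=C)·f_C = 0.32 × 0.84166 = 0.269331
Normaliser: 0.195863 + 0.211758 + 0.269331 = 0.676952
P(Component C | data) = 0.269331 / 0.676952 ≈ 0.3979

0.3979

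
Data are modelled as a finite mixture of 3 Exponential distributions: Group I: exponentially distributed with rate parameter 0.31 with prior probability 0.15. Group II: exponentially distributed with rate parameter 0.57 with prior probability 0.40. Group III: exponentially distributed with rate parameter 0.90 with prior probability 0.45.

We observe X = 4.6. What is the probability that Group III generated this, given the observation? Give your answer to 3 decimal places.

The responsibility of component k is w_k f_k(x) divided by Σ_j w_j f_j(x).
Component likelihoods at x = 4.6:
  f_I = 0.0744831
  f_II = 0.0414147
  f_III = 0.0143306
Weight by the priors:
  w_I·f_I = 0.15 × 0.0744831 = 0.0111725
  w_II·f_II = 0.40 × 0.0414147 = 0.0165659
  w_III·f_III = 0.45 × 0.0143306 = 0.00644875
Normaliser: 0.0111725 + 0.0165659 + 0.00644875 = 0.0341871
Responsibility of Group III: 0.00644875 / 0.0341871 ≈ 0.189

0.189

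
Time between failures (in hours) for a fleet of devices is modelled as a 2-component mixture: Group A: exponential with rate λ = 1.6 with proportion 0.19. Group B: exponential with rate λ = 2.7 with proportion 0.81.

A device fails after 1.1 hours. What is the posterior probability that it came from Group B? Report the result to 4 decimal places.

The responsibility of component k is w_k f_k(x) divided by Σ_j w_j f_j(x).
Component likelihoods at x = 1.1 hours:
  f_A = 0.275272
  f_B = 0.138519
Multiply by the mixture weights:
  w_A·f_A = 0.19 × 0.275272 = 0.0523016
  w_B·f_B = 0.81 × 0.138519 = 0.1122
Marginal: 0.0523016 + 0.1122 = 0.164502
So the posterior for Group B is 0.1122 / 0.164502 ≈ 0.6821.

0.6821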